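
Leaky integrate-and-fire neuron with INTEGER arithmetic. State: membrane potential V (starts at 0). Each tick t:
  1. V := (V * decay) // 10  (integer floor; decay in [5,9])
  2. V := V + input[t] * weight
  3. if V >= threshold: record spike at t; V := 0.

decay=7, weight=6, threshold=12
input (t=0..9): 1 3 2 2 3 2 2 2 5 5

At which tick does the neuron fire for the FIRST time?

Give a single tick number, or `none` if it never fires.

t=0: input=1 -> V=6
t=1: input=3 -> V=0 FIRE
t=2: input=2 -> V=0 FIRE
t=3: input=2 -> V=0 FIRE
t=4: input=3 -> V=0 FIRE
t=5: input=2 -> V=0 FIRE
t=6: input=2 -> V=0 FIRE
t=7: input=2 -> V=0 FIRE
t=8: input=5 -> V=0 FIRE
t=9: input=5 -> V=0 FIRE

Answer: 1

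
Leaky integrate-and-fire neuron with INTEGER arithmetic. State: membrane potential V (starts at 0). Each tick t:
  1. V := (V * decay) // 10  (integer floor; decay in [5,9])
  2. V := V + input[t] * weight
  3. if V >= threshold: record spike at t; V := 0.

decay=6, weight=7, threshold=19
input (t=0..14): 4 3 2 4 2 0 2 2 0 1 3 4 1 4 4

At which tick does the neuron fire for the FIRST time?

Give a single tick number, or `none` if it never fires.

Answer: 0

Derivation:
t=0: input=4 -> V=0 FIRE
t=1: input=3 -> V=0 FIRE
t=2: input=2 -> V=14
t=3: input=4 -> V=0 FIRE
t=4: input=2 -> V=14
t=5: input=0 -> V=8
t=6: input=2 -> V=18
t=7: input=2 -> V=0 FIRE
t=8: input=0 -> V=0
t=9: input=1 -> V=7
t=10: input=3 -> V=0 FIRE
t=11: input=4 -> V=0 FIRE
t=12: input=1 -> V=7
t=13: input=4 -> V=0 FIRE
t=14: input=4 -> V=0 FIRE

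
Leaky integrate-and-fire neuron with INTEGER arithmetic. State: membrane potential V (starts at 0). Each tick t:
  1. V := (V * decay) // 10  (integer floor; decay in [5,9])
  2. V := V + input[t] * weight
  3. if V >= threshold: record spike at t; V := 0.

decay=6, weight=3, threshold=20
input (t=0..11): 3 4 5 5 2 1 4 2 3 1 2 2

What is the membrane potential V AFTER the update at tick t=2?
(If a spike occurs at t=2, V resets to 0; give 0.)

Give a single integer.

t=0: input=3 -> V=9
t=1: input=4 -> V=17
t=2: input=5 -> V=0 FIRE
t=3: input=5 -> V=15
t=4: input=2 -> V=15
t=5: input=1 -> V=12
t=6: input=4 -> V=19
t=7: input=2 -> V=17
t=8: input=3 -> V=19
t=9: input=1 -> V=14
t=10: input=2 -> V=14
t=11: input=2 -> V=14

Answer: 0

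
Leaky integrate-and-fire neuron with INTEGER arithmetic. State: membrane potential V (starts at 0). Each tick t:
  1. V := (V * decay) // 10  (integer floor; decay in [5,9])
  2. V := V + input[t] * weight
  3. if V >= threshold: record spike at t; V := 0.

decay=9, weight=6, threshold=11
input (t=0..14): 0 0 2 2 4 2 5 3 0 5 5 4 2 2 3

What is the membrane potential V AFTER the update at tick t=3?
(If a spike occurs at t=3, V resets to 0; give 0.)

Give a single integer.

t=0: input=0 -> V=0
t=1: input=0 -> V=0
t=2: input=2 -> V=0 FIRE
t=3: input=2 -> V=0 FIRE
t=4: input=4 -> V=0 FIRE
t=5: input=2 -> V=0 FIRE
t=6: input=5 -> V=0 FIRE
t=7: input=3 -> V=0 FIRE
t=8: input=0 -> V=0
t=9: input=5 -> V=0 FIRE
t=10: input=5 -> V=0 FIRE
t=11: input=4 -> V=0 FIRE
t=12: input=2 -> V=0 FIRE
t=13: input=2 -> V=0 FIRE
t=14: input=3 -> V=0 FIRE

Answer: 0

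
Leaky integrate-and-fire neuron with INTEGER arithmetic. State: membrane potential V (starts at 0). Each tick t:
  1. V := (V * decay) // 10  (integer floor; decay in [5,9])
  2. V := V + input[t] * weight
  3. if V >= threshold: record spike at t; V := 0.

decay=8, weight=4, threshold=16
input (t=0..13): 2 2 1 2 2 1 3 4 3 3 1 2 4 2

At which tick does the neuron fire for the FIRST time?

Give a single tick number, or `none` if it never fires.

t=0: input=2 -> V=8
t=1: input=2 -> V=14
t=2: input=1 -> V=15
t=3: input=2 -> V=0 FIRE
t=4: input=2 -> V=8
t=5: input=1 -> V=10
t=6: input=3 -> V=0 FIRE
t=7: input=4 -> V=0 FIRE
t=8: input=3 -> V=12
t=9: input=3 -> V=0 FIRE
t=10: input=1 -> V=4
t=11: input=2 -> V=11
t=12: input=4 -> V=0 FIRE
t=13: input=2 -> V=8

Answer: 3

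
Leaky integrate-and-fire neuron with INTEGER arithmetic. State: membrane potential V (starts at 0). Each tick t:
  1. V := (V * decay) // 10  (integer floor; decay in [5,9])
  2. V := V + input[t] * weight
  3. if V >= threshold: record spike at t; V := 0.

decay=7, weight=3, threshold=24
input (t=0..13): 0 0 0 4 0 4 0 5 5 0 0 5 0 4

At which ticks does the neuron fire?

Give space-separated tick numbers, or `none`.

Answer: 8

Derivation:
t=0: input=0 -> V=0
t=1: input=0 -> V=0
t=2: input=0 -> V=0
t=3: input=4 -> V=12
t=4: input=0 -> V=8
t=5: input=4 -> V=17
t=6: input=0 -> V=11
t=7: input=5 -> V=22
t=8: input=5 -> V=0 FIRE
t=9: input=0 -> V=0
t=10: input=0 -> V=0
t=11: input=5 -> V=15
t=12: input=0 -> V=10
t=13: input=4 -> V=19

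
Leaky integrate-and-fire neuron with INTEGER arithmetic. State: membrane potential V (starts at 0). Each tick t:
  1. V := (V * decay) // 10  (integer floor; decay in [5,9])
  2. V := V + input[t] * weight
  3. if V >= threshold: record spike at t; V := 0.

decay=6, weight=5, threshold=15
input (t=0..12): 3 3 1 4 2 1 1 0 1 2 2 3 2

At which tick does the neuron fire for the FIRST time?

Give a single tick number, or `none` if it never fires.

Answer: 0

Derivation:
t=0: input=3 -> V=0 FIRE
t=1: input=3 -> V=0 FIRE
t=2: input=1 -> V=5
t=3: input=4 -> V=0 FIRE
t=4: input=2 -> V=10
t=5: input=1 -> V=11
t=6: input=1 -> V=11
t=7: input=0 -> V=6
t=8: input=1 -> V=8
t=9: input=2 -> V=14
t=10: input=2 -> V=0 FIRE
t=11: input=3 -> V=0 FIRE
t=12: input=2 -> V=10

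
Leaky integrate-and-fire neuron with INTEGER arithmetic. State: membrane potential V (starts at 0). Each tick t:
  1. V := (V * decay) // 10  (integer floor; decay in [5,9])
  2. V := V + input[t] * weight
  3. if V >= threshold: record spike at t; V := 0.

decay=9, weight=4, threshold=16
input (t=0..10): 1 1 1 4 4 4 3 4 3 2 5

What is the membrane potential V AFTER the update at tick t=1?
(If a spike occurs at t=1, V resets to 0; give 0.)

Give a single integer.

Answer: 7

Derivation:
t=0: input=1 -> V=4
t=1: input=1 -> V=7
t=2: input=1 -> V=10
t=3: input=4 -> V=0 FIRE
t=4: input=4 -> V=0 FIRE
t=5: input=4 -> V=0 FIRE
t=6: input=3 -> V=12
t=7: input=4 -> V=0 FIRE
t=8: input=3 -> V=12
t=9: input=2 -> V=0 FIRE
t=10: input=5 -> V=0 FIRE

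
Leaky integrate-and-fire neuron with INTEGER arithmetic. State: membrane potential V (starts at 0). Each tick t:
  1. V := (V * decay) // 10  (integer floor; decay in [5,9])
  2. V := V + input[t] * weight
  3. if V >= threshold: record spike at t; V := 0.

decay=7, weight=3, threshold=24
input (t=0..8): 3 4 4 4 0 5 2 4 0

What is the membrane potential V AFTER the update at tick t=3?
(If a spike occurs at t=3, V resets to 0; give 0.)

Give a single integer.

t=0: input=3 -> V=9
t=1: input=4 -> V=18
t=2: input=4 -> V=0 FIRE
t=3: input=4 -> V=12
t=4: input=0 -> V=8
t=5: input=5 -> V=20
t=6: input=2 -> V=20
t=7: input=4 -> V=0 FIRE
t=8: input=0 -> V=0

Answer: 12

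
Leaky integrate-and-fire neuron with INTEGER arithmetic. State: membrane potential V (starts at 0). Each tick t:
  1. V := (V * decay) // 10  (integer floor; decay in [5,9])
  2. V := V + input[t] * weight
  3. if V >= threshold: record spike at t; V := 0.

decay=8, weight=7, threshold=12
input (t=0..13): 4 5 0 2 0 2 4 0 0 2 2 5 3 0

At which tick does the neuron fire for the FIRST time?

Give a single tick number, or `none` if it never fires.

t=0: input=4 -> V=0 FIRE
t=1: input=5 -> V=0 FIRE
t=2: input=0 -> V=0
t=3: input=2 -> V=0 FIRE
t=4: input=0 -> V=0
t=5: input=2 -> V=0 FIRE
t=6: input=4 -> V=0 FIRE
t=7: input=0 -> V=0
t=8: input=0 -> V=0
t=9: input=2 -> V=0 FIRE
t=10: input=2 -> V=0 FIRE
t=11: input=5 -> V=0 FIRE
t=12: input=3 -> V=0 FIRE
t=13: input=0 -> V=0

Answer: 0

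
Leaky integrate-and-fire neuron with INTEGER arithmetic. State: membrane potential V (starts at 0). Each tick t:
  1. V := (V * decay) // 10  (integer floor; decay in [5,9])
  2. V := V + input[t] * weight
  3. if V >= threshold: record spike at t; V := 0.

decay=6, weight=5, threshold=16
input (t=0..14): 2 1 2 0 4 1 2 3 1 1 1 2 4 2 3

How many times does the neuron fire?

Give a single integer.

Answer: 5

Derivation:
t=0: input=2 -> V=10
t=1: input=1 -> V=11
t=2: input=2 -> V=0 FIRE
t=3: input=0 -> V=0
t=4: input=4 -> V=0 FIRE
t=5: input=1 -> V=5
t=6: input=2 -> V=13
t=7: input=3 -> V=0 FIRE
t=8: input=1 -> V=5
t=9: input=1 -> V=8
t=10: input=1 -> V=9
t=11: input=2 -> V=15
t=12: input=4 -> V=0 FIRE
t=13: input=2 -> V=10
t=14: input=3 -> V=0 FIRE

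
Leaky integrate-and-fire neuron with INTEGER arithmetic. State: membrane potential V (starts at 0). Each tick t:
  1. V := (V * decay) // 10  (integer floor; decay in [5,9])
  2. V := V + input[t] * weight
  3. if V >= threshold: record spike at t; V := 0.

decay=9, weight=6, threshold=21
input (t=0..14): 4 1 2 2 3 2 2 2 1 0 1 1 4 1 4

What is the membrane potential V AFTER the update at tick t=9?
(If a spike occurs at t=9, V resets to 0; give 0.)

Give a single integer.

t=0: input=4 -> V=0 FIRE
t=1: input=1 -> V=6
t=2: input=2 -> V=17
t=3: input=2 -> V=0 FIRE
t=4: input=3 -> V=18
t=5: input=2 -> V=0 FIRE
t=6: input=2 -> V=12
t=7: input=2 -> V=0 FIRE
t=8: input=1 -> V=6
t=9: input=0 -> V=5
t=10: input=1 -> V=10
t=11: input=1 -> V=15
t=12: input=4 -> V=0 FIRE
t=13: input=1 -> V=6
t=14: input=4 -> V=0 FIRE

Answer: 5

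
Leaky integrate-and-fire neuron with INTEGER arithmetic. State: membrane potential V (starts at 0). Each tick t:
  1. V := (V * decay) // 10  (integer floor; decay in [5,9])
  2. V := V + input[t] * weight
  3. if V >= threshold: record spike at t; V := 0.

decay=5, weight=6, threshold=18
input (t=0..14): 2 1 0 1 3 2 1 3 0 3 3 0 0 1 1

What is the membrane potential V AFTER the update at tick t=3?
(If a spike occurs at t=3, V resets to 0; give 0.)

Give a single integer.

Answer: 9

Derivation:
t=0: input=2 -> V=12
t=1: input=1 -> V=12
t=2: input=0 -> V=6
t=3: input=1 -> V=9
t=4: input=3 -> V=0 FIRE
t=5: input=2 -> V=12
t=6: input=1 -> V=12
t=7: input=3 -> V=0 FIRE
t=8: input=0 -> V=0
t=9: input=3 -> V=0 FIRE
t=10: input=3 -> V=0 FIRE
t=11: input=0 -> V=0
t=12: input=0 -> V=0
t=13: input=1 -> V=6
t=14: input=1 -> V=9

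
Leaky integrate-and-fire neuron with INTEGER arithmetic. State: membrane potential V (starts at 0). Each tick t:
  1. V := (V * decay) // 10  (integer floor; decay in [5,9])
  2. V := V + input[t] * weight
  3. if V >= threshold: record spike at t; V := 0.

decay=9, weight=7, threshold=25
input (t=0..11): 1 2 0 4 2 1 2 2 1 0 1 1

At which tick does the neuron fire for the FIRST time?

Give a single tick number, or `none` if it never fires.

t=0: input=1 -> V=7
t=1: input=2 -> V=20
t=2: input=0 -> V=18
t=3: input=4 -> V=0 FIRE
t=4: input=2 -> V=14
t=5: input=1 -> V=19
t=6: input=2 -> V=0 FIRE
t=7: input=2 -> V=14
t=8: input=1 -> V=19
t=9: input=0 -> V=17
t=10: input=1 -> V=22
t=11: input=1 -> V=0 FIRE

Answer: 3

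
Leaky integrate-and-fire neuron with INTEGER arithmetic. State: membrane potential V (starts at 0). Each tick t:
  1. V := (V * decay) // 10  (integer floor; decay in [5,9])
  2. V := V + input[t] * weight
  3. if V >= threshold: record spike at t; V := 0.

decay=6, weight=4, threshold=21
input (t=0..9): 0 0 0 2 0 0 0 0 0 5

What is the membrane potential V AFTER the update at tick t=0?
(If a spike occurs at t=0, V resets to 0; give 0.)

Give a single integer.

t=0: input=0 -> V=0
t=1: input=0 -> V=0
t=2: input=0 -> V=0
t=3: input=2 -> V=8
t=4: input=0 -> V=4
t=5: input=0 -> V=2
t=6: input=0 -> V=1
t=7: input=0 -> V=0
t=8: input=0 -> V=0
t=9: input=5 -> V=20

Answer: 0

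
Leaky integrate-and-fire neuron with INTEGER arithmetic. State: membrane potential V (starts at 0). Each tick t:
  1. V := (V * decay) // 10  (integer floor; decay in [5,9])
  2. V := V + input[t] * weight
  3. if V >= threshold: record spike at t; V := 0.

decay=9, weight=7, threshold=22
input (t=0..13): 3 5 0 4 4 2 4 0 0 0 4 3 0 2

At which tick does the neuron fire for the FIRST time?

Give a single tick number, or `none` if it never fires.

t=0: input=3 -> V=21
t=1: input=5 -> V=0 FIRE
t=2: input=0 -> V=0
t=3: input=4 -> V=0 FIRE
t=4: input=4 -> V=0 FIRE
t=5: input=2 -> V=14
t=6: input=4 -> V=0 FIRE
t=7: input=0 -> V=0
t=8: input=0 -> V=0
t=9: input=0 -> V=0
t=10: input=4 -> V=0 FIRE
t=11: input=3 -> V=21
t=12: input=0 -> V=18
t=13: input=2 -> V=0 FIRE

Answer: 1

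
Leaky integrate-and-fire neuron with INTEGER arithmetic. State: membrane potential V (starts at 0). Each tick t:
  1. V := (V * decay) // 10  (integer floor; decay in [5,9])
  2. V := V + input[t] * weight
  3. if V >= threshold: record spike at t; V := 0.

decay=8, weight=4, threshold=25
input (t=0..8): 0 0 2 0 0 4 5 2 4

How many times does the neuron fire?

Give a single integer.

Answer: 1

Derivation:
t=0: input=0 -> V=0
t=1: input=0 -> V=0
t=2: input=2 -> V=8
t=3: input=0 -> V=6
t=4: input=0 -> V=4
t=5: input=4 -> V=19
t=6: input=5 -> V=0 FIRE
t=7: input=2 -> V=8
t=8: input=4 -> V=22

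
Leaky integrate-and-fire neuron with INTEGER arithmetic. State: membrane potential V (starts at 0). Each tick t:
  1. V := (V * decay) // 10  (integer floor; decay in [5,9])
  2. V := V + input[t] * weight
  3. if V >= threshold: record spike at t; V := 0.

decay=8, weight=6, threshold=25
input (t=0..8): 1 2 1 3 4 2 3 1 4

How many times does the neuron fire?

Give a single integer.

t=0: input=1 -> V=6
t=1: input=2 -> V=16
t=2: input=1 -> V=18
t=3: input=3 -> V=0 FIRE
t=4: input=4 -> V=24
t=5: input=2 -> V=0 FIRE
t=6: input=3 -> V=18
t=7: input=1 -> V=20
t=8: input=4 -> V=0 FIRE

Answer: 3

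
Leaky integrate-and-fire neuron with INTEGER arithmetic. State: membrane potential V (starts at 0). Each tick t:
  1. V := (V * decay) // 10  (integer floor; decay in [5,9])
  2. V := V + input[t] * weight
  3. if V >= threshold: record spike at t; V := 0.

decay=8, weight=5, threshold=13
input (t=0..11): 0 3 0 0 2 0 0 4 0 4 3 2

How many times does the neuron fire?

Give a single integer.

t=0: input=0 -> V=0
t=1: input=3 -> V=0 FIRE
t=2: input=0 -> V=0
t=3: input=0 -> V=0
t=4: input=2 -> V=10
t=5: input=0 -> V=8
t=6: input=0 -> V=6
t=7: input=4 -> V=0 FIRE
t=8: input=0 -> V=0
t=9: input=4 -> V=0 FIRE
t=10: input=3 -> V=0 FIRE
t=11: input=2 -> V=10

Answer: 4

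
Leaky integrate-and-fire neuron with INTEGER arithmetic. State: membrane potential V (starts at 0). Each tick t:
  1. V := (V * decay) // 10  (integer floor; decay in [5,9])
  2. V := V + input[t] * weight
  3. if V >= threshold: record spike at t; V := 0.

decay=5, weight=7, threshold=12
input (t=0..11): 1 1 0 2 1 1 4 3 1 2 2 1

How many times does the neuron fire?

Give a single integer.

Answer: 5

Derivation:
t=0: input=1 -> V=7
t=1: input=1 -> V=10
t=2: input=0 -> V=5
t=3: input=2 -> V=0 FIRE
t=4: input=1 -> V=7
t=5: input=1 -> V=10
t=6: input=4 -> V=0 FIRE
t=7: input=3 -> V=0 FIRE
t=8: input=1 -> V=7
t=9: input=2 -> V=0 FIRE
t=10: input=2 -> V=0 FIRE
t=11: input=1 -> V=7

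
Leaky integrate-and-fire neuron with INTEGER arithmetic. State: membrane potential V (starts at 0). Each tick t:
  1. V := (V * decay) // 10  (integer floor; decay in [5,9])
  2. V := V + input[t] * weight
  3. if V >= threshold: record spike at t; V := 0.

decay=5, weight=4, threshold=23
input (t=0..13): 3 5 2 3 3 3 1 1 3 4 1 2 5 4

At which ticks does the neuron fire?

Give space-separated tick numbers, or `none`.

Answer: 1 9 12

Derivation:
t=0: input=3 -> V=12
t=1: input=5 -> V=0 FIRE
t=2: input=2 -> V=8
t=3: input=3 -> V=16
t=4: input=3 -> V=20
t=5: input=3 -> V=22
t=6: input=1 -> V=15
t=7: input=1 -> V=11
t=8: input=3 -> V=17
t=9: input=4 -> V=0 FIRE
t=10: input=1 -> V=4
t=11: input=2 -> V=10
t=12: input=5 -> V=0 FIRE
t=13: input=4 -> V=16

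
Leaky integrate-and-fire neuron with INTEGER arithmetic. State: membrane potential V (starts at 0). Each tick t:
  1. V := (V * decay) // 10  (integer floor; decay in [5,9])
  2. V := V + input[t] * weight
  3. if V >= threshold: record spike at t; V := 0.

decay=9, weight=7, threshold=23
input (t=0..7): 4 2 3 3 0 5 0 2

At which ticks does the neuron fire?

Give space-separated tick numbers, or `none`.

Answer: 0 2 5

Derivation:
t=0: input=4 -> V=0 FIRE
t=1: input=2 -> V=14
t=2: input=3 -> V=0 FIRE
t=3: input=3 -> V=21
t=4: input=0 -> V=18
t=5: input=5 -> V=0 FIRE
t=6: input=0 -> V=0
t=7: input=2 -> V=14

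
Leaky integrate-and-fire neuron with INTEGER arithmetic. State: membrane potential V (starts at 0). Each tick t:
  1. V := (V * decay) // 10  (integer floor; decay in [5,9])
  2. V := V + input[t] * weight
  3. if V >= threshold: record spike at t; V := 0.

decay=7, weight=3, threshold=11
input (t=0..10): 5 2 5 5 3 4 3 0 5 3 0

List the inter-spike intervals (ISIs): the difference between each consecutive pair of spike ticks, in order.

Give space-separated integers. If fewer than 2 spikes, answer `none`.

t=0: input=5 -> V=0 FIRE
t=1: input=2 -> V=6
t=2: input=5 -> V=0 FIRE
t=3: input=5 -> V=0 FIRE
t=4: input=3 -> V=9
t=5: input=4 -> V=0 FIRE
t=6: input=3 -> V=9
t=7: input=0 -> V=6
t=8: input=5 -> V=0 FIRE
t=9: input=3 -> V=9
t=10: input=0 -> V=6

Answer: 2 1 2 3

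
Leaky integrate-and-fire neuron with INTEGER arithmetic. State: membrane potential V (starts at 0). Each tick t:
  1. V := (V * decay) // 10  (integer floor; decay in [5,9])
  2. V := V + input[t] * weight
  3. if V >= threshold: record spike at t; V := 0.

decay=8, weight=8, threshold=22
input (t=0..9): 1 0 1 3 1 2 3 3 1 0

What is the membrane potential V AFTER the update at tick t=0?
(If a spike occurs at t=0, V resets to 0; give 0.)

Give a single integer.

t=0: input=1 -> V=8
t=1: input=0 -> V=6
t=2: input=1 -> V=12
t=3: input=3 -> V=0 FIRE
t=4: input=1 -> V=8
t=5: input=2 -> V=0 FIRE
t=6: input=3 -> V=0 FIRE
t=7: input=3 -> V=0 FIRE
t=8: input=1 -> V=8
t=9: input=0 -> V=6

Answer: 8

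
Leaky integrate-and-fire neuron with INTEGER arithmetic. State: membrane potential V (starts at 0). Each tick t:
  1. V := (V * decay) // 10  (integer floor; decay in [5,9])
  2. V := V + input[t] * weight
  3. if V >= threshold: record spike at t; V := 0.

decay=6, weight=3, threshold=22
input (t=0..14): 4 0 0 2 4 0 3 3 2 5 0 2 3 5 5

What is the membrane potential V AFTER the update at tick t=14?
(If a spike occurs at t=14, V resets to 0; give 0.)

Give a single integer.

t=0: input=4 -> V=12
t=1: input=0 -> V=7
t=2: input=0 -> V=4
t=3: input=2 -> V=8
t=4: input=4 -> V=16
t=5: input=0 -> V=9
t=6: input=3 -> V=14
t=7: input=3 -> V=17
t=8: input=2 -> V=16
t=9: input=5 -> V=0 FIRE
t=10: input=0 -> V=0
t=11: input=2 -> V=6
t=12: input=3 -> V=12
t=13: input=5 -> V=0 FIRE
t=14: input=5 -> V=15

Answer: 15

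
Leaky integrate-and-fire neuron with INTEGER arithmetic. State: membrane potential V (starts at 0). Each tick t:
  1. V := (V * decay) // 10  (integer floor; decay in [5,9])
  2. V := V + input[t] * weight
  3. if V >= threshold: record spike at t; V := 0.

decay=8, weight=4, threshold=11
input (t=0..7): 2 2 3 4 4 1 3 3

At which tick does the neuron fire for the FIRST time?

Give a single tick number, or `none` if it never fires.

t=0: input=2 -> V=8
t=1: input=2 -> V=0 FIRE
t=2: input=3 -> V=0 FIRE
t=3: input=4 -> V=0 FIRE
t=4: input=4 -> V=0 FIRE
t=5: input=1 -> V=4
t=6: input=3 -> V=0 FIRE
t=7: input=3 -> V=0 FIRE

Answer: 1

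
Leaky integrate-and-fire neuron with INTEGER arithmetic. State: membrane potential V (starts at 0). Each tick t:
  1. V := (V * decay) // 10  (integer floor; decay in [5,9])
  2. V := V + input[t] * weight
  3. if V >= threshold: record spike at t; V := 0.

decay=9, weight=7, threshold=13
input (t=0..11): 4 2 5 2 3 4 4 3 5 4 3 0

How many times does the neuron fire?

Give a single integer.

Answer: 11

Derivation:
t=0: input=4 -> V=0 FIRE
t=1: input=2 -> V=0 FIRE
t=2: input=5 -> V=0 FIRE
t=3: input=2 -> V=0 FIRE
t=4: input=3 -> V=0 FIRE
t=5: input=4 -> V=0 FIRE
t=6: input=4 -> V=0 FIRE
t=7: input=3 -> V=0 FIRE
t=8: input=5 -> V=0 FIRE
t=9: input=4 -> V=0 FIRE
t=10: input=3 -> V=0 FIRE
t=11: input=0 -> V=0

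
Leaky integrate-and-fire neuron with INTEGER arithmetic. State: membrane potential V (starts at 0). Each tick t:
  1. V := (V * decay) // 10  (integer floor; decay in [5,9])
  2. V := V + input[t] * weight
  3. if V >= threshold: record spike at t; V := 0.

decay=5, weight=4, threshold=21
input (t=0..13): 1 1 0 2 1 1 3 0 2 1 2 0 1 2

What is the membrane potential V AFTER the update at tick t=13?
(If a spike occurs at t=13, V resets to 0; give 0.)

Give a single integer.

t=0: input=1 -> V=4
t=1: input=1 -> V=6
t=2: input=0 -> V=3
t=3: input=2 -> V=9
t=4: input=1 -> V=8
t=5: input=1 -> V=8
t=6: input=3 -> V=16
t=7: input=0 -> V=8
t=8: input=2 -> V=12
t=9: input=1 -> V=10
t=10: input=2 -> V=13
t=11: input=0 -> V=6
t=12: input=1 -> V=7
t=13: input=2 -> V=11

Answer: 11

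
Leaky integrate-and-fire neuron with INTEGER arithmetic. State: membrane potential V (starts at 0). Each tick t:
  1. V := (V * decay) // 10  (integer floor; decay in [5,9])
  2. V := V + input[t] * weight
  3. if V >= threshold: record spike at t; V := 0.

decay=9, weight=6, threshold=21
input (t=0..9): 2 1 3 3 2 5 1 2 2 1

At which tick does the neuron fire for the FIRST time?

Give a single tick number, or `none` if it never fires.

t=0: input=2 -> V=12
t=1: input=1 -> V=16
t=2: input=3 -> V=0 FIRE
t=3: input=3 -> V=18
t=4: input=2 -> V=0 FIRE
t=5: input=5 -> V=0 FIRE
t=6: input=1 -> V=6
t=7: input=2 -> V=17
t=8: input=2 -> V=0 FIRE
t=9: input=1 -> V=6

Answer: 2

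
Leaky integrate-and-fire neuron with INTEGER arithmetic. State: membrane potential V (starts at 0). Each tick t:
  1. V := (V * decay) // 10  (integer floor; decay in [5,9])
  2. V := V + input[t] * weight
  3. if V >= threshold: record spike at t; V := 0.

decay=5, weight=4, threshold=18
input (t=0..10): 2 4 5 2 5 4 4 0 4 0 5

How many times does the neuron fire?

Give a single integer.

t=0: input=2 -> V=8
t=1: input=4 -> V=0 FIRE
t=2: input=5 -> V=0 FIRE
t=3: input=2 -> V=8
t=4: input=5 -> V=0 FIRE
t=5: input=4 -> V=16
t=6: input=4 -> V=0 FIRE
t=7: input=0 -> V=0
t=8: input=4 -> V=16
t=9: input=0 -> V=8
t=10: input=5 -> V=0 FIRE

Answer: 5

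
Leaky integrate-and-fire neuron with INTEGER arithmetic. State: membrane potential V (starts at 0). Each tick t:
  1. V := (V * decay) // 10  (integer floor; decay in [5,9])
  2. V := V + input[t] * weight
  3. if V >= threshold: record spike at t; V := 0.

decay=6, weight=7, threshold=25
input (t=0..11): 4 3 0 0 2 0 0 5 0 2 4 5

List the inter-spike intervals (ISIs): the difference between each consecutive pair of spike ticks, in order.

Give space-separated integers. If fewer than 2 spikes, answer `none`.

Answer: 7 3 1

Derivation:
t=0: input=4 -> V=0 FIRE
t=1: input=3 -> V=21
t=2: input=0 -> V=12
t=3: input=0 -> V=7
t=4: input=2 -> V=18
t=5: input=0 -> V=10
t=6: input=0 -> V=6
t=7: input=5 -> V=0 FIRE
t=8: input=0 -> V=0
t=9: input=2 -> V=14
t=10: input=4 -> V=0 FIRE
t=11: input=5 -> V=0 FIRE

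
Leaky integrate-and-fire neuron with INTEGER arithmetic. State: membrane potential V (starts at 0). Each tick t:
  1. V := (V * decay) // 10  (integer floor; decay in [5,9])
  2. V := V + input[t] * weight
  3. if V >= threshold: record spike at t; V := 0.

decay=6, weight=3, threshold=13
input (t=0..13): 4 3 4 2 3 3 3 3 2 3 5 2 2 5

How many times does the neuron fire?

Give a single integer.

t=0: input=4 -> V=12
t=1: input=3 -> V=0 FIRE
t=2: input=4 -> V=12
t=3: input=2 -> V=0 FIRE
t=4: input=3 -> V=9
t=5: input=3 -> V=0 FIRE
t=6: input=3 -> V=9
t=7: input=3 -> V=0 FIRE
t=8: input=2 -> V=6
t=9: input=3 -> V=12
t=10: input=5 -> V=0 FIRE
t=11: input=2 -> V=6
t=12: input=2 -> V=9
t=13: input=5 -> V=0 FIRE

Answer: 6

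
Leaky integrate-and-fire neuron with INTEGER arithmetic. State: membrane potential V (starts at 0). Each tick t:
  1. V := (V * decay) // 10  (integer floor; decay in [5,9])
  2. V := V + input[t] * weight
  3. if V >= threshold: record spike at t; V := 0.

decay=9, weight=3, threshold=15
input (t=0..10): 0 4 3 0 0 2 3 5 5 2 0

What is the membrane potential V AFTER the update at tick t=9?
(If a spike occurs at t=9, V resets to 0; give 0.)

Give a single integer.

t=0: input=0 -> V=0
t=1: input=4 -> V=12
t=2: input=3 -> V=0 FIRE
t=3: input=0 -> V=0
t=4: input=0 -> V=0
t=5: input=2 -> V=6
t=6: input=3 -> V=14
t=7: input=5 -> V=0 FIRE
t=8: input=5 -> V=0 FIRE
t=9: input=2 -> V=6
t=10: input=0 -> V=5

Answer: 6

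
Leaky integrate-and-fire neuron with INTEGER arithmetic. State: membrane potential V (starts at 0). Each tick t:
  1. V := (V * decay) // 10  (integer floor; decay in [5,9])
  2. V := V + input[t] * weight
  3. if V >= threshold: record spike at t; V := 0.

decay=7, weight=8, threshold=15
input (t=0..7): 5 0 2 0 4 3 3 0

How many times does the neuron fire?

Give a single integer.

Answer: 5

Derivation:
t=0: input=5 -> V=0 FIRE
t=1: input=0 -> V=0
t=2: input=2 -> V=0 FIRE
t=3: input=0 -> V=0
t=4: input=4 -> V=0 FIRE
t=5: input=3 -> V=0 FIRE
t=6: input=3 -> V=0 FIRE
t=7: input=0 -> V=0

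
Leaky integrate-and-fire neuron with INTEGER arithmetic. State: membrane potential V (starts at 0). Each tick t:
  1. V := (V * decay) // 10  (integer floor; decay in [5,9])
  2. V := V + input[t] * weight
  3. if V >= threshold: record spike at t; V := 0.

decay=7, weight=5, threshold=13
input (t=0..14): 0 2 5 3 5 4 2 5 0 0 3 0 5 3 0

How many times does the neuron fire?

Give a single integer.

t=0: input=0 -> V=0
t=1: input=2 -> V=10
t=2: input=5 -> V=0 FIRE
t=3: input=3 -> V=0 FIRE
t=4: input=5 -> V=0 FIRE
t=5: input=4 -> V=0 FIRE
t=6: input=2 -> V=10
t=7: input=5 -> V=0 FIRE
t=8: input=0 -> V=0
t=9: input=0 -> V=0
t=10: input=3 -> V=0 FIRE
t=11: input=0 -> V=0
t=12: input=5 -> V=0 FIRE
t=13: input=3 -> V=0 FIRE
t=14: input=0 -> V=0

Answer: 8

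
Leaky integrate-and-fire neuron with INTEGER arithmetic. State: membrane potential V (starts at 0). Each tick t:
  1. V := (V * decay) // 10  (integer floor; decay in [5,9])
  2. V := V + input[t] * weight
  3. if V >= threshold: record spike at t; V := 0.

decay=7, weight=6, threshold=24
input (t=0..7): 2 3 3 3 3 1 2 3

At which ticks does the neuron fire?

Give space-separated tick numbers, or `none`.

t=0: input=2 -> V=12
t=1: input=3 -> V=0 FIRE
t=2: input=3 -> V=18
t=3: input=3 -> V=0 FIRE
t=4: input=3 -> V=18
t=5: input=1 -> V=18
t=6: input=2 -> V=0 FIRE
t=7: input=3 -> V=18

Answer: 1 3 6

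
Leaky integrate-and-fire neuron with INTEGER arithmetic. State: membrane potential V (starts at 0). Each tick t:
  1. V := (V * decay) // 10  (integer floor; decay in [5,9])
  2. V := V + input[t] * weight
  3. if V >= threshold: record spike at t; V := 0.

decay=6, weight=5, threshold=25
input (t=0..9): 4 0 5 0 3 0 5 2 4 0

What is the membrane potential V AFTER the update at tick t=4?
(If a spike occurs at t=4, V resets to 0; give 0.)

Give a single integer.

t=0: input=4 -> V=20
t=1: input=0 -> V=12
t=2: input=5 -> V=0 FIRE
t=3: input=0 -> V=0
t=4: input=3 -> V=15
t=5: input=0 -> V=9
t=6: input=5 -> V=0 FIRE
t=7: input=2 -> V=10
t=8: input=4 -> V=0 FIRE
t=9: input=0 -> V=0

Answer: 15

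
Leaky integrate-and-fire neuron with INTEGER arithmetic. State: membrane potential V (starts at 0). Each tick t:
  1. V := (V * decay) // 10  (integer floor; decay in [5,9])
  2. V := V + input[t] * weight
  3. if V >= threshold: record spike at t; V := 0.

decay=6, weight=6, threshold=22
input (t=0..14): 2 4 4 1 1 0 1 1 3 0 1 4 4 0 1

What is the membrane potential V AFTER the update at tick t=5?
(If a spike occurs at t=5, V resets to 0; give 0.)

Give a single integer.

Answer: 5

Derivation:
t=0: input=2 -> V=12
t=1: input=4 -> V=0 FIRE
t=2: input=4 -> V=0 FIRE
t=3: input=1 -> V=6
t=4: input=1 -> V=9
t=5: input=0 -> V=5
t=6: input=1 -> V=9
t=7: input=1 -> V=11
t=8: input=3 -> V=0 FIRE
t=9: input=0 -> V=0
t=10: input=1 -> V=6
t=11: input=4 -> V=0 FIRE
t=12: input=4 -> V=0 FIRE
t=13: input=0 -> V=0
t=14: input=1 -> V=6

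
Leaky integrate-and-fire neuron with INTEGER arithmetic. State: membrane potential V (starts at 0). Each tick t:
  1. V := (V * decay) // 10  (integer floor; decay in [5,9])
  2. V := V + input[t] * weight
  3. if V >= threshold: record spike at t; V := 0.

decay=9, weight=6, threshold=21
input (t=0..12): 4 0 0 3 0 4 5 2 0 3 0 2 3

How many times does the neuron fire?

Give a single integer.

Answer: 5

Derivation:
t=0: input=4 -> V=0 FIRE
t=1: input=0 -> V=0
t=2: input=0 -> V=0
t=3: input=3 -> V=18
t=4: input=0 -> V=16
t=5: input=4 -> V=0 FIRE
t=6: input=5 -> V=0 FIRE
t=7: input=2 -> V=12
t=8: input=0 -> V=10
t=9: input=3 -> V=0 FIRE
t=10: input=0 -> V=0
t=11: input=2 -> V=12
t=12: input=3 -> V=0 FIRE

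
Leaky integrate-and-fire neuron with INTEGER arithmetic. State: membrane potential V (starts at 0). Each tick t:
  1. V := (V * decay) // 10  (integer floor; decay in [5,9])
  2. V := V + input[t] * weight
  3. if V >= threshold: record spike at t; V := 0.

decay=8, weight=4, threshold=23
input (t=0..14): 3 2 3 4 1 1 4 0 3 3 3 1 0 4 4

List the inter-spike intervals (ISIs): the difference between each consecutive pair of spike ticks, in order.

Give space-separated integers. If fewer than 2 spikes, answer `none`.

t=0: input=3 -> V=12
t=1: input=2 -> V=17
t=2: input=3 -> V=0 FIRE
t=3: input=4 -> V=16
t=4: input=1 -> V=16
t=5: input=1 -> V=16
t=6: input=4 -> V=0 FIRE
t=7: input=0 -> V=0
t=8: input=3 -> V=12
t=9: input=3 -> V=21
t=10: input=3 -> V=0 FIRE
t=11: input=1 -> V=4
t=12: input=0 -> V=3
t=13: input=4 -> V=18
t=14: input=4 -> V=0 FIRE

Answer: 4 4 4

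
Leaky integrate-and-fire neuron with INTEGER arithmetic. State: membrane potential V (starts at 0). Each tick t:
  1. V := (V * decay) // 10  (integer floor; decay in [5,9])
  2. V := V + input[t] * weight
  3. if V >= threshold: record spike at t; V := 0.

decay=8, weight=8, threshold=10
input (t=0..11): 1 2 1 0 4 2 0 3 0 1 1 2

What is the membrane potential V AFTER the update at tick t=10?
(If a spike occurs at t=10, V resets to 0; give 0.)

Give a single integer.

t=0: input=1 -> V=8
t=1: input=2 -> V=0 FIRE
t=2: input=1 -> V=8
t=3: input=0 -> V=6
t=4: input=4 -> V=0 FIRE
t=5: input=2 -> V=0 FIRE
t=6: input=0 -> V=0
t=7: input=3 -> V=0 FIRE
t=8: input=0 -> V=0
t=9: input=1 -> V=8
t=10: input=1 -> V=0 FIRE
t=11: input=2 -> V=0 FIRE

Answer: 0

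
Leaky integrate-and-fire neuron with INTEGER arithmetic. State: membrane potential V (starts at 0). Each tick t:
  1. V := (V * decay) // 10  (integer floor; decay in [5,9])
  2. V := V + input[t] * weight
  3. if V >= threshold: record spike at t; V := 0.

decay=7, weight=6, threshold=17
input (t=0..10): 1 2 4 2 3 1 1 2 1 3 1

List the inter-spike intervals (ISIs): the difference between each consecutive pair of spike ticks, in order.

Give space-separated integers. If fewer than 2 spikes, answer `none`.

Answer: 2 3 2

Derivation:
t=0: input=1 -> V=6
t=1: input=2 -> V=16
t=2: input=4 -> V=0 FIRE
t=3: input=2 -> V=12
t=4: input=3 -> V=0 FIRE
t=5: input=1 -> V=6
t=6: input=1 -> V=10
t=7: input=2 -> V=0 FIRE
t=8: input=1 -> V=6
t=9: input=3 -> V=0 FIRE
t=10: input=1 -> V=6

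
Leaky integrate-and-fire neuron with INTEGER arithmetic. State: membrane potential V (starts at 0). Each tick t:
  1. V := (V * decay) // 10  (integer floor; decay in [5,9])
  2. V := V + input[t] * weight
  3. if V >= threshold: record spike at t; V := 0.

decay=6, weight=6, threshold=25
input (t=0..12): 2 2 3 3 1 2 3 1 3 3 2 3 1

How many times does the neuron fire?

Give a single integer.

Answer: 4

Derivation:
t=0: input=2 -> V=12
t=1: input=2 -> V=19
t=2: input=3 -> V=0 FIRE
t=3: input=3 -> V=18
t=4: input=1 -> V=16
t=5: input=2 -> V=21
t=6: input=3 -> V=0 FIRE
t=7: input=1 -> V=6
t=8: input=3 -> V=21
t=9: input=3 -> V=0 FIRE
t=10: input=2 -> V=12
t=11: input=3 -> V=0 FIRE
t=12: input=1 -> V=6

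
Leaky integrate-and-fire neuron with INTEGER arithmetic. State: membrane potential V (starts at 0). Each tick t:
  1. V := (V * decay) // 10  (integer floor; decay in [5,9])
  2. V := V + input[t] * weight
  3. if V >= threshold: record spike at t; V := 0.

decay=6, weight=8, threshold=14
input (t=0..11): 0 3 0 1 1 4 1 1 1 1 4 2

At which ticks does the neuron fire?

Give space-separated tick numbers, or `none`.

t=0: input=0 -> V=0
t=1: input=3 -> V=0 FIRE
t=2: input=0 -> V=0
t=3: input=1 -> V=8
t=4: input=1 -> V=12
t=5: input=4 -> V=0 FIRE
t=6: input=1 -> V=8
t=7: input=1 -> V=12
t=8: input=1 -> V=0 FIRE
t=9: input=1 -> V=8
t=10: input=4 -> V=0 FIRE
t=11: input=2 -> V=0 FIRE

Answer: 1 5 8 10 11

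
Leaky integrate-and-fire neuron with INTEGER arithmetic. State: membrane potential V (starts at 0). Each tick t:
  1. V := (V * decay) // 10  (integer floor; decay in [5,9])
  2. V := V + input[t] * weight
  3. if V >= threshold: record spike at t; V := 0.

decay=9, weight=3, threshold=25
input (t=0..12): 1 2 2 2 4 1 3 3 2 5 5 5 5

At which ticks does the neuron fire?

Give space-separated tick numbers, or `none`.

Answer: 4 9 11

Derivation:
t=0: input=1 -> V=3
t=1: input=2 -> V=8
t=2: input=2 -> V=13
t=3: input=2 -> V=17
t=4: input=4 -> V=0 FIRE
t=5: input=1 -> V=3
t=6: input=3 -> V=11
t=7: input=3 -> V=18
t=8: input=2 -> V=22
t=9: input=5 -> V=0 FIRE
t=10: input=5 -> V=15
t=11: input=5 -> V=0 FIRE
t=12: input=5 -> V=15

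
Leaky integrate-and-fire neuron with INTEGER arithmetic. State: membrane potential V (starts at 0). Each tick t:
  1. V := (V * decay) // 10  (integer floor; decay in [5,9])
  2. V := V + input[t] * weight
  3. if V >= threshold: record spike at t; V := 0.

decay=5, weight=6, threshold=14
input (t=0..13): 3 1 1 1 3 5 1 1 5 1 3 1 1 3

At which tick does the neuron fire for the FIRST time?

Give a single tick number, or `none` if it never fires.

Answer: 0

Derivation:
t=0: input=3 -> V=0 FIRE
t=1: input=1 -> V=6
t=2: input=1 -> V=9
t=3: input=1 -> V=10
t=4: input=3 -> V=0 FIRE
t=5: input=5 -> V=0 FIRE
t=6: input=1 -> V=6
t=7: input=1 -> V=9
t=8: input=5 -> V=0 FIRE
t=9: input=1 -> V=6
t=10: input=3 -> V=0 FIRE
t=11: input=1 -> V=6
t=12: input=1 -> V=9
t=13: input=3 -> V=0 FIRE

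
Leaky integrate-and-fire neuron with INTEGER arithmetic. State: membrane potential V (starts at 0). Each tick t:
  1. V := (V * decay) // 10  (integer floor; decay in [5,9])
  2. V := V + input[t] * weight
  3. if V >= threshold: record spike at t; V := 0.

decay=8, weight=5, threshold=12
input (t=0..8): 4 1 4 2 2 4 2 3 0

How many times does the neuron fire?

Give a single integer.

t=0: input=4 -> V=0 FIRE
t=1: input=1 -> V=5
t=2: input=4 -> V=0 FIRE
t=3: input=2 -> V=10
t=4: input=2 -> V=0 FIRE
t=5: input=4 -> V=0 FIRE
t=6: input=2 -> V=10
t=7: input=3 -> V=0 FIRE
t=8: input=0 -> V=0

Answer: 5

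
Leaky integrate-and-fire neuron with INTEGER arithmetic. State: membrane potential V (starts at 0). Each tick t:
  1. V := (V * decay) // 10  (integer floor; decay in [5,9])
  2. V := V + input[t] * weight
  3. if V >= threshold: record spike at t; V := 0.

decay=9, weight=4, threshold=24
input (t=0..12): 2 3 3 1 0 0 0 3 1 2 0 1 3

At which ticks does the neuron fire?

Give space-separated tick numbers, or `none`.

t=0: input=2 -> V=8
t=1: input=3 -> V=19
t=2: input=3 -> V=0 FIRE
t=3: input=1 -> V=4
t=4: input=0 -> V=3
t=5: input=0 -> V=2
t=6: input=0 -> V=1
t=7: input=3 -> V=12
t=8: input=1 -> V=14
t=9: input=2 -> V=20
t=10: input=0 -> V=18
t=11: input=1 -> V=20
t=12: input=3 -> V=0 FIRE

Answer: 2 12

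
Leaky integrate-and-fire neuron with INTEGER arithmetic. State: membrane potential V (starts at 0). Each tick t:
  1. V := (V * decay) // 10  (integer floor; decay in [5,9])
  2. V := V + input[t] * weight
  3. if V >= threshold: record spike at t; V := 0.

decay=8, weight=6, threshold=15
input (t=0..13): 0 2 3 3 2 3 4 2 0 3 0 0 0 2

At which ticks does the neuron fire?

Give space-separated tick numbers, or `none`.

Answer: 2 3 5 6 9

Derivation:
t=0: input=0 -> V=0
t=1: input=2 -> V=12
t=2: input=3 -> V=0 FIRE
t=3: input=3 -> V=0 FIRE
t=4: input=2 -> V=12
t=5: input=3 -> V=0 FIRE
t=6: input=4 -> V=0 FIRE
t=7: input=2 -> V=12
t=8: input=0 -> V=9
t=9: input=3 -> V=0 FIRE
t=10: input=0 -> V=0
t=11: input=0 -> V=0
t=12: input=0 -> V=0
t=13: input=2 -> V=12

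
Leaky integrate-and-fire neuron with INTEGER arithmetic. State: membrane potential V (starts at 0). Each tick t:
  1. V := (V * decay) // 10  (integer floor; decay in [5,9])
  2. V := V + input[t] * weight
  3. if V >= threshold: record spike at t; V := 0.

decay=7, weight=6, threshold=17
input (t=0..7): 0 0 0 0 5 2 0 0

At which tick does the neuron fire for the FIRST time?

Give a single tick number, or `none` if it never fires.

Answer: 4

Derivation:
t=0: input=0 -> V=0
t=1: input=0 -> V=0
t=2: input=0 -> V=0
t=3: input=0 -> V=0
t=4: input=5 -> V=0 FIRE
t=5: input=2 -> V=12
t=6: input=0 -> V=8
t=7: input=0 -> V=5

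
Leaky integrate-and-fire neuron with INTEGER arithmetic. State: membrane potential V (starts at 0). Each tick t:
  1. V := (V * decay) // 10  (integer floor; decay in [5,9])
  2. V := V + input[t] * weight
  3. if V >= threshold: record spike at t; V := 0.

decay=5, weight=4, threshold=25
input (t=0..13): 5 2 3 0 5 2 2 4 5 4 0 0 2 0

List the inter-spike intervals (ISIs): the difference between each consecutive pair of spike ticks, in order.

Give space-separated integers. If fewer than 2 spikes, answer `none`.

t=0: input=5 -> V=20
t=1: input=2 -> V=18
t=2: input=3 -> V=21
t=3: input=0 -> V=10
t=4: input=5 -> V=0 FIRE
t=5: input=2 -> V=8
t=6: input=2 -> V=12
t=7: input=4 -> V=22
t=8: input=5 -> V=0 FIRE
t=9: input=4 -> V=16
t=10: input=0 -> V=8
t=11: input=0 -> V=4
t=12: input=2 -> V=10
t=13: input=0 -> V=5

Answer: 4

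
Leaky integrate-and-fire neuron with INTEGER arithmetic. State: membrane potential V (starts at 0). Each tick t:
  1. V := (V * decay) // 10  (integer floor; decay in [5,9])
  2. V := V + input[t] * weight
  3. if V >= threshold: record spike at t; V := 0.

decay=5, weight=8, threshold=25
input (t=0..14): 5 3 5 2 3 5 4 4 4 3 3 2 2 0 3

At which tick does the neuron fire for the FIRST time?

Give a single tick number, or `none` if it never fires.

Answer: 0

Derivation:
t=0: input=5 -> V=0 FIRE
t=1: input=3 -> V=24
t=2: input=5 -> V=0 FIRE
t=3: input=2 -> V=16
t=4: input=3 -> V=0 FIRE
t=5: input=5 -> V=0 FIRE
t=6: input=4 -> V=0 FIRE
t=7: input=4 -> V=0 FIRE
t=8: input=4 -> V=0 FIRE
t=9: input=3 -> V=24
t=10: input=3 -> V=0 FIRE
t=11: input=2 -> V=16
t=12: input=2 -> V=24
t=13: input=0 -> V=12
t=14: input=3 -> V=0 FIRE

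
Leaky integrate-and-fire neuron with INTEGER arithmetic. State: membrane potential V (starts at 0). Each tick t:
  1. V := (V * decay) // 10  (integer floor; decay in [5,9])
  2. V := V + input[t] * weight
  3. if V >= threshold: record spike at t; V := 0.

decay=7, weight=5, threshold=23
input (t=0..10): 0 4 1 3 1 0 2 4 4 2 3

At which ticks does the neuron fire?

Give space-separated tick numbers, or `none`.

Answer: 3 7 9

Derivation:
t=0: input=0 -> V=0
t=1: input=4 -> V=20
t=2: input=1 -> V=19
t=3: input=3 -> V=0 FIRE
t=4: input=1 -> V=5
t=5: input=0 -> V=3
t=6: input=2 -> V=12
t=7: input=4 -> V=0 FIRE
t=8: input=4 -> V=20
t=9: input=2 -> V=0 FIRE
t=10: input=3 -> V=15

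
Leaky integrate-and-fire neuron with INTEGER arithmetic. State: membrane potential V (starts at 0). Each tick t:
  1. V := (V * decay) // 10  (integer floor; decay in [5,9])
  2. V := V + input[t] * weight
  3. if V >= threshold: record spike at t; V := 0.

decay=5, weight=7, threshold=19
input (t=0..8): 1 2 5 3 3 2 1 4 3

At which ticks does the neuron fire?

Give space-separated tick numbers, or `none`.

Answer: 2 3 4 7 8

Derivation:
t=0: input=1 -> V=7
t=1: input=2 -> V=17
t=2: input=5 -> V=0 FIRE
t=3: input=3 -> V=0 FIRE
t=4: input=3 -> V=0 FIRE
t=5: input=2 -> V=14
t=6: input=1 -> V=14
t=7: input=4 -> V=0 FIRE
t=8: input=3 -> V=0 FIRE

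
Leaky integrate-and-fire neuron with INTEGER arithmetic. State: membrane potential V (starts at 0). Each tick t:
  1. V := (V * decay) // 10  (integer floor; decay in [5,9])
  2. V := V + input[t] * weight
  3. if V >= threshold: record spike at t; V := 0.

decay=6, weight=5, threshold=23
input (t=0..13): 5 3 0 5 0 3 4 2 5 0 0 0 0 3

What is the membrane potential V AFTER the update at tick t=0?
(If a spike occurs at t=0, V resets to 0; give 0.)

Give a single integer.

Answer: 0

Derivation:
t=0: input=5 -> V=0 FIRE
t=1: input=3 -> V=15
t=2: input=0 -> V=9
t=3: input=5 -> V=0 FIRE
t=4: input=0 -> V=0
t=5: input=3 -> V=15
t=6: input=4 -> V=0 FIRE
t=7: input=2 -> V=10
t=8: input=5 -> V=0 FIRE
t=9: input=0 -> V=0
t=10: input=0 -> V=0
t=11: input=0 -> V=0
t=12: input=0 -> V=0
t=13: input=3 -> V=15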